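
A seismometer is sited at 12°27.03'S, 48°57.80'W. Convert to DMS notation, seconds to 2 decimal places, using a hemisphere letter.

φ: fractional minutes 0.03000 × 60 = 1.8000″
Lon: fractional minutes 0.80000 × 60 = 48.0000″

12°27′1.80″ S, 48°57′48.00″ W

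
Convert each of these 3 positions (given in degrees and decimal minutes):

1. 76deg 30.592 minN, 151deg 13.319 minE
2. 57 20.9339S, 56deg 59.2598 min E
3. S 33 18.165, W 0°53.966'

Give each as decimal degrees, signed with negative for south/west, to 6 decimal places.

Point 1:
  Lat: 30.592′ = 0.509867°; total 76.5098667
  N ⇒ keep positive
  Longitude: 13.319′ = 0.221983°; total 151.2219833
  E → positive
Point 2:
  φ: 20.9339′ = 0.348898°; total 57.3488983
  hemisphere S, so the sign is −
  λ: 56 + 59.2598/60 = 56.9876633
  E ⇒ keep positive
Point 3:
  Latitude: 18.165′ = 0.302750°; total 33.3027500
  S → negative
  λ: 53.966′ = 0.899433°; total 0.8994333
  W → negative

1. 76.509867, 151.221983
2. -57.348898, 56.987663
3. -33.302750, -0.899433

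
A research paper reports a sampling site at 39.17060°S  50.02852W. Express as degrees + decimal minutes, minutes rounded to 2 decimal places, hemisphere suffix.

39° 10.24′ S, 50° 1.71′ W

Latitude: fractional part 0.170600 → 10.2360 minutes
Lon: minutes = (50.028520 − 50) × 60 = 1.7112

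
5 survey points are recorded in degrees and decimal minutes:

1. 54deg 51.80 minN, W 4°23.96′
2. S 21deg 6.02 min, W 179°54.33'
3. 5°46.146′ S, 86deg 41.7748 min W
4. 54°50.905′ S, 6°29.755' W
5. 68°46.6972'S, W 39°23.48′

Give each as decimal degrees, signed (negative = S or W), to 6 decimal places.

Point 1:
  φ: 54 + 51.8/60 = 54.8633333
  N ⇒ keep positive
  Longitude: 4 + 23.96/60 = 4.3993333
  W → negative
Point 2:
  Latitude: 6.02′ = 0.100333°; total 21.1003333
  S → negative
  Longitude: 54.33′ = 0.905500°; total 179.9055000
  hemisphere W, so the sign is −
Point 3:
  φ: 5 + 46.146/60 = 5.7691000
  S ⇒ negate
  λ: 41.7748′ = 0.696247°; total 86.6962467
  W → negative
Point 4:
  Lat: 50.905′ = 0.848417°; total 54.8484167
  S ⇒ negate
  Longitude: 29.755′ = 0.495917°; total 6.4959167
  W ⇒ negate
Point 5:
  Lat: 46.6972′ = 0.778287°; total 68.7782867
  S → negative
  Lon: 23.48′ = 0.391333°; total 39.3913333
  W → negative

1. 54.863333, -4.399333
2. -21.100333, -179.905500
3. -5.769100, -86.696247
4. -54.848417, -6.495917
5. -68.778287, -39.391333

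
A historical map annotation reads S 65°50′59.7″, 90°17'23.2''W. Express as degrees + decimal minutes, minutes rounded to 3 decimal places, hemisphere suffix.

φ: 50 + 59.7/60 = 50.99500′
λ: 17 + 23.2/60 = 17.38667′

65° 50.995′ S, 90° 17.387′ W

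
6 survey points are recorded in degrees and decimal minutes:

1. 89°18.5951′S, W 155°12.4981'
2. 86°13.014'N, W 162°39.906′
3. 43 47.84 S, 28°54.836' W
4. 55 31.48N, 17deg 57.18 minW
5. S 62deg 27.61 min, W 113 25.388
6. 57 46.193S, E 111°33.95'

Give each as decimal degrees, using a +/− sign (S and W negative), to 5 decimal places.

1. -89.30992, -155.20830
2. 86.21690, -162.66510
3. -43.79733, -28.91393
4. 55.52467, -17.95300
5. -62.46017, -113.42313
6. -57.76988, 111.56583

Point 1:
  φ: 18.5951′ = 0.309918°; total 89.309918
  S ⇒ negate
  λ: 155 + 12.4981/60 = 155.208302
  hemisphere W, so the sign is −
Point 2:
  φ: 13.014′ = 0.216900°; total 86.216900
  N ⇒ keep positive
  Lon: 162 + 39.906/60 = 162.665100
  hemisphere W, so the sign is −
Point 3:
  Latitude: 47.84′ = 0.797333°; total 43.797333
  S ⇒ negate
  Longitude: 54.836′ = 0.913933°; total 28.913933
  hemisphere W, so the sign is −
Point 4:
  Lat: 31.48′ = 0.524667°; total 55.524667
  N ⇒ keep positive
  λ: 17 + 57.18/60 = 17.953000
  W ⇒ negate
Point 5:
  Lat: 62 + 27.61/60 = 62.460167
  S ⇒ negate
  Lon: 25.388′ = 0.423133°; total 113.423133
  W ⇒ negate
Point 6:
  Latitude: 46.193′ = 0.769883°; total 57.769883
  S → negative
  λ: 111 + 33.95/60 = 111.565833
  E ⇒ keep positive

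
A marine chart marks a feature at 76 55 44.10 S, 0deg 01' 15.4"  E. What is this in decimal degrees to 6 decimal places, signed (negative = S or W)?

φ: 76 + 55/60 + 44.1/3600 = 76.9289167
hemisphere S, so the sign is −
Lon: 0 + 1/60 + 15.4/3600 = 0.0209444
E → positive

-76.928917, 0.020944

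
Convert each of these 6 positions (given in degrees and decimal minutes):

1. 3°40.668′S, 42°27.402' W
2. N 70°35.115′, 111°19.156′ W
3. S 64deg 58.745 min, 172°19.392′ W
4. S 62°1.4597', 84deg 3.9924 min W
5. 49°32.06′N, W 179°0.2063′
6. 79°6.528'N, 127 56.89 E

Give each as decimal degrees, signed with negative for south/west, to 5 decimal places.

1. -3.67780, -42.45670
2. 70.58525, -111.31927
3. -64.97908, -172.32320
4. -62.02433, -84.06654
5. 49.53433, -179.00344
6. 79.10880, 127.94817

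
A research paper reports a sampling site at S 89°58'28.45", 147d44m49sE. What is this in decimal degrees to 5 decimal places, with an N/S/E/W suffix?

89.97457° S, 147.74694° E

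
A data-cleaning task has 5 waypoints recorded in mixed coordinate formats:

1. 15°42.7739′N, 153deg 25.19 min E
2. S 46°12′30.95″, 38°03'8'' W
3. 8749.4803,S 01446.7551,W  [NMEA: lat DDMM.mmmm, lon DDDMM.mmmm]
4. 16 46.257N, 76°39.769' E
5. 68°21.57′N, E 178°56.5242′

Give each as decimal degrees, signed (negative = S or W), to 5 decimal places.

Point 1:
  Lat: 42.7739′ = 0.712898°; total 15.712898
  N ⇒ keep positive
  Lon: 25.19′ = 0.419833°; total 153.419833
  E ⇒ keep positive
Point 2:
  φ: 46° + 12/60 + 30.95/3600 = 46 + 0.200000 + 0.008597 = 46.208597
  hemisphere S, so the sign is −
  λ: 3′ + 8″ = 3.13333′; 38 + 3.13333/60 = 38.052222
  hemisphere W, so the sign is −
Point 3:
  Lat: split at 2 digits → 87° and 49.4803′; 87 + 49.4803/60 = 87.824672
  hemisphere S, so the sign is −
  λ: split at 3 digits → 014° and 46.7551′; 14 + 46.7551/60 = 14.779252
  W → negative
Point 4:
  Latitude: 46.257′ = 0.770950°; total 16.770950
  N ⇒ keep positive
  Longitude: 39.769′ = 0.662817°; total 76.662817
  E ⇒ keep positive
Point 5:
  Latitude: 21.57′ = 0.359500°; total 68.359500
  N ⇒ keep positive
  Lon: 178 + 56.5242/60 = 178.942070
  E ⇒ keep positive

1. 15.71290, 153.41983
2. -46.20860, -38.05222
3. -87.82467, -14.77925
4. 16.77095, 76.66282
5. 68.35950, 178.94207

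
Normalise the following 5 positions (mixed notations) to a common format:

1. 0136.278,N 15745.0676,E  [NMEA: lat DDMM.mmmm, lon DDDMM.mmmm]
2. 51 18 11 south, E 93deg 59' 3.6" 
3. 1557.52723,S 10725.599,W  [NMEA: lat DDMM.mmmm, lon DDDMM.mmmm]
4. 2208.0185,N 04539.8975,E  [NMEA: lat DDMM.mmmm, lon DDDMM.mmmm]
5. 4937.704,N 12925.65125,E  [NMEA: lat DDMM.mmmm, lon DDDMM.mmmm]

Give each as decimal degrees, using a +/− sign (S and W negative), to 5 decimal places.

1. 1.60463, 157.75113
2. -51.30306, 93.98433
3. -15.95879, -107.42665
4. 22.13364, 45.66496
5. 49.62840, 129.42752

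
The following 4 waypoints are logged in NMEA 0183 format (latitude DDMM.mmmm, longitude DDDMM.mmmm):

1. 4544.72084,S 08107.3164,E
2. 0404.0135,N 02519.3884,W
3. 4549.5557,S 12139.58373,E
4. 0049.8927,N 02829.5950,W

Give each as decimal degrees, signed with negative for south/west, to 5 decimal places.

1. -45.74535, 81.12194
2. 4.06689, -25.32314
3. -45.82593, 121.65973
4. 0.83155, -28.49325

Point 1:
  Lat: degrees = first 2 digits = 45, minutes = 44.72084; 45 + 44.72084/60 = 45.745347
  hemisphere S, so the sign is −
  λ: degrees = first 3 digits = 81, minutes = 7.3164; 81 + 7.3164/60 = 81.121940
  E → positive
Point 2:
  φ: degrees = first 2 digits = 4, minutes = 4.0135; 4 + 4.0135/60 = 4.066892
  N → positive
  λ: split at 3 digits → 025° and 19.3884′; 25 + 19.3884/60 = 25.323140
  hemisphere W, so the sign is −
Point 3:
  φ: split at 2 digits → 45° and 49.5557′; 45 + 49.5557/60 = 45.825928
  hemisphere S, so the sign is −
  Lon: split at 3 digits → 121° and 39.58373′; 121 + 39.58373/60 = 121.659729
  E ⇒ keep positive
Point 4:
  φ: degrees = first 2 digits = 0, minutes = 49.8927; 0 + 49.8927/60 = 0.831545
  N → positive
  Lon: split at 3 digits → 028° and 29.595′; 28 + 29.595/60 = 28.493250
  W → negative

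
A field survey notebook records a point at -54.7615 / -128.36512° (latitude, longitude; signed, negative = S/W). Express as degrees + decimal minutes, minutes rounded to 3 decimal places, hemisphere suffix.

54° 45.690′ S, 128° 21.907′ W

Latitude is negative → S; |value| = 54.761500
φ: 54° + 0.761500 × 60 = 54° 45.69000′
Longitude is negative → W; |value| = 128.365120
Lon: fractional part 0.365120 → 21.90720 minutes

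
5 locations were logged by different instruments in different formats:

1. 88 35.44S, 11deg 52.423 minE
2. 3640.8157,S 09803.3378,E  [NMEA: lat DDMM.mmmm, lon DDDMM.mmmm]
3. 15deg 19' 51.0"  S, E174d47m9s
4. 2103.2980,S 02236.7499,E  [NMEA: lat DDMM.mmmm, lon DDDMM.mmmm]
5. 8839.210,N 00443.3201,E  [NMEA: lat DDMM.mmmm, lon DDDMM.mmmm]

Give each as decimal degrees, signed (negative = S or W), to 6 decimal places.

1. -88.590667, 11.873717
2. -36.680262, 98.055630
3. -15.330833, 174.785833
4. -21.054967, 22.612498
5. 88.653500, 4.722002

Point 1:
  Latitude: 88 + 35.44/60 = 88.5906667
  S ⇒ negate
  Longitude: 52.423′ = 0.873717°; total 11.8737167
  E ⇒ keep positive
Point 2:
  φ: degrees = first 2 digits = 36, minutes = 40.8157; 36 + 40.8157/60 = 36.6802617
  hemisphere S, so the sign is −
  Lon: degrees = first 3 digits = 98, minutes = 3.3378; 98 + 3.3378/60 = 98.0556300
  E → positive
Point 3:
  φ: 15° + 19/60 + 51/3600 = 15 + 0.316667 + 0.014167 = 15.3308333
  S → negative
  Lon: 174 + 47/60 + 9/3600 = 174.7858333
  E → positive
Point 4:
  Lat: split at 2 digits → 21° and 3.298′; 21 + 3.298/60 = 21.0549667
  hemisphere S, so the sign is −
  Longitude: split at 3 digits → 022° and 36.7499′; 22 + 36.7499/60 = 22.6124983
  E → positive
Point 5:
  Latitude: degrees = first 2 digits = 88, minutes = 39.21; 88 + 39.21/60 = 88.6535000
  N → positive
  Longitude: degrees = first 3 digits = 4, minutes = 43.3201; 4 + 43.3201/60 = 4.7220017
  E ⇒ keep positive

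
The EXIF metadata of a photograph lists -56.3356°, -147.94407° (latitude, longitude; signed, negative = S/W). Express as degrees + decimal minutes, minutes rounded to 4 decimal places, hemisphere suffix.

56° 20.1360′ S, 147° 56.6442′ W

Latitude is negative → S; |value| = 56.335600
Latitude: minutes = (56.335600 − 56) × 60 = 20.136000
Longitude is negative → W; |value| = 147.944070
Longitude: 147° + 0.944070 × 60 = 147° 56.644200′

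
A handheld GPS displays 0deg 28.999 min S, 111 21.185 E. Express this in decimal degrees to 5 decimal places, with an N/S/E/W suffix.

Latitude: 28.999′ = 0.483317°; total 0.483317
Lon: 111 + 21.185/60 = 111.353083

0.48332° S, 111.35308° E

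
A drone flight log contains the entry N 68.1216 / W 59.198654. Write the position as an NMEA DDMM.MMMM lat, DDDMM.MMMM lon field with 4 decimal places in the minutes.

Lat: minutes = (68.121600 − 68) × 60 = 7.296000
Lon: fractional part 0.198654 → 11.919240 minutes

6807.2960,N / 05911.9192,W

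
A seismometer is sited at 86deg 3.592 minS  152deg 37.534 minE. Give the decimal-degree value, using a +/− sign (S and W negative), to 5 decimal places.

-86.05987, 152.62557

Lat: 3.592′ = 0.059867°; total 86.059867
hemisphere S, so the sign is −
λ: 37.534′ = 0.625567°; total 152.625567
E ⇒ keep positive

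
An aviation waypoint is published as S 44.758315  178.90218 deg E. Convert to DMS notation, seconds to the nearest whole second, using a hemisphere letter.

φ: 0.758315 × 60 = 45.49890′ → 45′, remainder × 60 = 29.93″
λ: 0.902180° → 54.13080′; 0.13080 × 60 = 7.85″

44°45′30″ S, 178°54′8″ E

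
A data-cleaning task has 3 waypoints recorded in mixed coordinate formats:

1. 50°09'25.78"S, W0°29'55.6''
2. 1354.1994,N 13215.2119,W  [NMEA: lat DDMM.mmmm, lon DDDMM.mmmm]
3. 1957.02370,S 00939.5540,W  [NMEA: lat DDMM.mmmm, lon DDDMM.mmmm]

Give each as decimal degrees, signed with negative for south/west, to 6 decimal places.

Point 1:
  φ: 50° + 9/60 + 25.78/3600 = 50 + 0.150000 + 0.007161 = 50.1571611
  S → negative
  λ: 29′ + 55.6″ = 29.92667′; 0 + 29.92667/60 = 0.4987778
  W ⇒ negate
Point 2:
  φ: split at 2 digits → 13° and 54.1994′; 13 + 54.1994/60 = 13.9033233
  N ⇒ keep positive
  λ: degrees = first 3 digits = 132, minutes = 15.2119; 132 + 15.2119/60 = 132.2535317
  W → negative
Point 3:
  Lat: degrees = first 2 digits = 19, minutes = 57.0237; 19 + 57.0237/60 = 19.9503950
  S ⇒ negate
  λ: degrees = first 3 digits = 9, minutes = 39.554; 9 + 39.554/60 = 9.6592333
  W ⇒ negate

1. -50.157161, -0.498778
2. 13.903323, -132.253532
3. -19.950395, -9.659233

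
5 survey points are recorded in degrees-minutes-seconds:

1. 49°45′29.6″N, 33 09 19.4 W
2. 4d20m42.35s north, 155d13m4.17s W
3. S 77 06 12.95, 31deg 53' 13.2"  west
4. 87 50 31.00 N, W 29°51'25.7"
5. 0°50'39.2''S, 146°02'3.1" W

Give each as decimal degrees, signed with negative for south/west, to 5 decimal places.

Point 1:
  Latitude: 49 + 45/60 + 29.6/3600 = 49.758222
  N ⇒ keep positive
  Longitude: 33 + 9/60 + 19.4/3600 = 33.155389
  W → negative
Point 2:
  φ: 4° + 20/60 + 42.35/3600 = 4 + 0.333333 + 0.011764 = 4.345097
  N ⇒ keep positive
  Longitude: 155° + 13/60 + 4.17/3600 = 155 + 0.216667 + 0.001158 = 155.217825
  hemisphere W, so the sign is −
Point 3:
  Lat: 6′ + 12.95″ = 6.21583′; 77 + 6.21583/60 = 77.103597
  S → negative
  Lon: 31 + 53/60 + 13.2/3600 = 31.887000
  W ⇒ negate
Point 4:
  Latitude: 87° + 50/60 + 31/3600 = 87 + 0.833333 + 0.008611 = 87.841944
  N ⇒ keep positive
  Lon: 29 + 51/60 + 25.7/3600 = 29.857139
  W → negative
Point 5:
  Latitude: 0° + 50/60 + 39.2/3600 = 0 + 0.833333 + 0.010889 = 0.844222
  S ⇒ negate
  Longitude: 2′ + 3.1″ = 2.05167′; 146 + 2.05167/60 = 146.034194
  W ⇒ negate

1. 49.75822, -33.15539
2. 4.34510, -155.21783
3. -77.10360, -31.88700
4. 87.84194, -29.85714
5. -0.84422, -146.03419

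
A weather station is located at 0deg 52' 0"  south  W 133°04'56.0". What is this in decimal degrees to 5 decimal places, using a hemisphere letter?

0.86667° S, 133.08222° W

Lat: 0 + 52/60 + 0/3600 = 0.866667
Lon: 133 + 4/60 + 56/3600 = 133.082222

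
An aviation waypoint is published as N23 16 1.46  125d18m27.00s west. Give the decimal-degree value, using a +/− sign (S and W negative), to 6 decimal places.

Latitude: 23 + 16/60 + 1.46/3600 = 23.2670722
N → positive
λ: 125 + 18/60 + 27/3600 = 125.3075000
W ⇒ negate

23.267072, -125.307500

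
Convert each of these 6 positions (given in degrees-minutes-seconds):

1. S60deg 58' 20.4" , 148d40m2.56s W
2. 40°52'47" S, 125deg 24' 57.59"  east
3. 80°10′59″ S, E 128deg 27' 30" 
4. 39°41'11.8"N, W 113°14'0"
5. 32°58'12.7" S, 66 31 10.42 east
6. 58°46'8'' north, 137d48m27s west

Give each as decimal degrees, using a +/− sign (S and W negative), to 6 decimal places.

1. -60.972333, -148.667378
2. -40.879722, 125.415997
3. -80.183056, 128.458333
4. 39.686611, -113.233333
5. -32.970194, 66.519561
6. 58.768889, -137.807500

Point 1:
  φ: 60 + 58/60 + 20.4/3600 = 60.9723333
  hemisphere S, so the sign is −
  Lon: 148° + 40/60 + 2.56/3600 = 148 + 0.666667 + 0.000711 = 148.6673778
  hemisphere W, so the sign is −
Point 2:
  Lat: 52′ + 47″ = 52.78333′; 40 + 52.78333/60 = 40.8797222
  S ⇒ negate
  λ: 125° + 24/60 + 57.59/3600 = 125 + 0.400000 + 0.015997 = 125.4159972
  E ⇒ keep positive
Point 3:
  Lat: 80 + 10/60 + 59/3600 = 80.1830556
  hemisphere S, so the sign is −
  Longitude: 128° + 27/60 + 30/3600 = 128 + 0.450000 + 0.008333 = 128.4583333
  E ⇒ keep positive
Point 4:
  φ: 39° + 41/60 + 11.8/3600 = 39 + 0.683333 + 0.003278 = 39.6866111
  N → positive
  Lon: 14′ + 0″ = 14.00000′; 113 + 14.00000/60 = 113.2333333
  W ⇒ negate
Point 5:
  Lat: 32 + 58/60 + 12.7/3600 = 32.9701944
  S → negative
  Longitude: 66 + 31/60 + 10.42/3600 = 66.5195611
  E ⇒ keep positive
Point 6:
  Latitude: 46′ + 8″ = 46.13333′; 58 + 46.13333/60 = 58.7688889
  N ⇒ keep positive
  λ: 137° + 48/60 + 27/3600 = 137 + 0.800000 + 0.007500 = 137.8075000
  W ⇒ negate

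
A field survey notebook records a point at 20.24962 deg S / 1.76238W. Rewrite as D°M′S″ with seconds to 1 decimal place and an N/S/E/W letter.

20°14′58.6″ S, 1°45′44.6″ W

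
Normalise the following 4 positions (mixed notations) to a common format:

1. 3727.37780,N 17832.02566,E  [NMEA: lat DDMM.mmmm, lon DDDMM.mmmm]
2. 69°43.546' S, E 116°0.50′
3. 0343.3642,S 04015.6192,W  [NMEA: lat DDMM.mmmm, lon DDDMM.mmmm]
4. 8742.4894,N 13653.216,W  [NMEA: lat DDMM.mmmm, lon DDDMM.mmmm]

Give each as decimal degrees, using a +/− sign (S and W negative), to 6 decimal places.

1. 37.456297, 178.533761
2. -69.725767, 116.008333
3. -3.722737, -40.260320
4. 87.708157, -136.886933

Point 1:
  φ: split at 2 digits → 37° and 27.3778′; 37 + 27.3778/60 = 37.4562967
  N → positive
  Lon: split at 3 digits → 178° and 32.02566′; 178 + 32.02566/60 = 178.5337610
  E ⇒ keep positive
Point 2:
  Latitude: 43.546′ = 0.725767°; total 69.7257667
  S ⇒ negate
  λ: 0.5′ = 0.008333°; total 116.0083333
  E ⇒ keep positive
Point 3:
  Lat: degrees = first 2 digits = 3, minutes = 43.3642; 3 + 43.3642/60 = 3.7227367
  S → negative
  Lon: degrees = first 3 digits = 40, minutes = 15.6192; 40 + 15.6192/60 = 40.2603200
  W → negative
Point 4:
  Latitude: split at 2 digits → 87° and 42.4894′; 87 + 42.4894/60 = 87.7081567
  N → positive
  Lon: split at 3 digits → 136° and 53.216′; 136 + 53.216/60 = 136.8869333
  hemisphere W, so the sign is −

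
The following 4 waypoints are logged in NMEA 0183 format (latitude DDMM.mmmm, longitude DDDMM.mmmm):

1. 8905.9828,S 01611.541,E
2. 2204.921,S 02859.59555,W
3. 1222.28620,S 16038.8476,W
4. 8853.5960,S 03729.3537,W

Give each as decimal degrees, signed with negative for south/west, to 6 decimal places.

1. -89.099713, 16.192350
2. -22.082017, -28.993259
3. -12.371437, -160.647460
4. -88.893267, -37.489228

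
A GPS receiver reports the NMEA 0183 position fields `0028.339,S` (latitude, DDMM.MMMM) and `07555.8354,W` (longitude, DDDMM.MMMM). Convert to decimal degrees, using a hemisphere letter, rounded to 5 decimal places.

Lat: split at 2 digits → 00° and 28.339′; 0 + 28.339/60 = 0.472317
Longitude: split at 3 digits → 075° and 55.8354′; 75 + 55.8354/60 = 75.930590

0.47232° S, 75.93059° W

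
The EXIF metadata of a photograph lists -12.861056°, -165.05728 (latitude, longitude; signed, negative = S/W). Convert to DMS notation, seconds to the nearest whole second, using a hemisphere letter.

12°51′40″ S, 165°03′26″ W

Latitude is negative → S; |value| = 12.861056
φ: 0.861056° → 51.66336′; 0.66336 × 60 = 39.80″
Longitude is negative → W; |value| = 165.057280
Longitude: whole degrees 165; 3.43680′ → 3′ and 26.21″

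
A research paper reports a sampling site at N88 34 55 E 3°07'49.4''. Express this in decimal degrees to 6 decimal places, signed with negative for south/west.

88.581944, 3.130389

φ: 88° + 34/60 + 55/3600 = 88 + 0.566667 + 0.015278 = 88.5819444
N → positive
λ: 7′ + 49.4″ = 7.82333′; 3 + 7.82333/60 = 3.1303889
E ⇒ keep positive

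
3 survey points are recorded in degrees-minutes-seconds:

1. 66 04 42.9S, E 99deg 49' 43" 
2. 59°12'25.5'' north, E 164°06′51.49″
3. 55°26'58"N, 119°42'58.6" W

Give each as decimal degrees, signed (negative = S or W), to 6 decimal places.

1. -66.078583, 99.828611
2. 59.207083, 164.114303
3. 55.449444, -119.716278

Point 1:
  φ: 66 + 4/60 + 42.9/3600 = 66.0785833
  S → negative
  Lon: 99° + 49/60 + 43/3600 = 99 + 0.816667 + 0.011944 = 99.8286111
  E → positive
Point 2:
  Lat: 59 + 12/60 + 25.5/3600 = 59.2070833
  N ⇒ keep positive
  Longitude: 164° + 6/60 + 51.49/3600 = 164 + 0.100000 + 0.014303 = 164.1143028
  E ⇒ keep positive
Point 3:
  Lat: 55 + 26/60 + 58/3600 = 55.4494444
  N ⇒ keep positive
  Lon: 42′ + 58.6″ = 42.97667′; 119 + 42.97667/60 = 119.7162778
  hemisphere W, so the sign is −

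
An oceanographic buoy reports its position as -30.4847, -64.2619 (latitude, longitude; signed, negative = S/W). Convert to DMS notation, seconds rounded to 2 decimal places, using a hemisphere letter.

Latitude is negative → S; |value| = 30.484700
Latitude: 0.484700 × 60 = 29.08200′ → 29′, remainder × 60 = 4.9200″
Longitude is negative → W; |value| = 64.261900
Longitude: 0.261900 × 60 = 15.71400′ → 15′, remainder × 60 = 42.8400″

30°29′4.92″ S, 64°15′42.84″ W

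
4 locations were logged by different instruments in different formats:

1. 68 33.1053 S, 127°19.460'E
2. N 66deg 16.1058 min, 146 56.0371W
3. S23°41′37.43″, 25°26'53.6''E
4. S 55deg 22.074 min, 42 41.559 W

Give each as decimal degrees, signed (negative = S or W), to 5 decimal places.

1. -68.55176, 127.32433
2. 66.26843, -146.93395
3. -23.69373, 25.44822
4. -55.36790, -42.69265

Point 1:
  Lat: 68 + 33.1053/60 = 68.551755
  S → negative
  λ: 19.46′ = 0.324333°; total 127.324333
  E → positive
Point 2:
  φ: 16.1058′ = 0.268430°; total 66.268430
  N → positive
  λ: 56.0371′ = 0.933952°; total 146.933952
  hemisphere W, so the sign is −
Point 3:
  Latitude: 23° + 41/60 + 37.43/3600 = 23 + 0.683333 + 0.010397 = 23.693731
  S ⇒ negate
  λ: 25° + 26/60 + 53.6/3600 = 25 + 0.433333 + 0.014889 = 25.448222
  E → positive
Point 4:
  Latitude: 22.074′ = 0.367900°; total 55.367900
  S ⇒ negate
  Lon: 41.559′ = 0.692650°; total 42.692650
  W → negative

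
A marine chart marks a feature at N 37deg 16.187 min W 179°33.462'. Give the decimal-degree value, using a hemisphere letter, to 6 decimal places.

37.269783° N, 179.557700° W

Latitude: 16.187′ = 0.269783°; total 37.2697833
Longitude: 179 + 33.462/60 = 179.5577000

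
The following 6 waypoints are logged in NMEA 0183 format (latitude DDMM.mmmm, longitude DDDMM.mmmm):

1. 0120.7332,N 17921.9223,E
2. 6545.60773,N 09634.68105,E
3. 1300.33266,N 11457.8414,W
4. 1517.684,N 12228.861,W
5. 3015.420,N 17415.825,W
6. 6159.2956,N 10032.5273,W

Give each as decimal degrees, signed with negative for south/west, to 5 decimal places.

Point 1:
  φ: split at 2 digits → 01° and 20.7332′; 1 + 20.7332/60 = 1.345553
  N → positive
  Lon: degrees = first 3 digits = 179, minutes = 21.9223; 179 + 21.9223/60 = 179.365372
  E ⇒ keep positive
Point 2:
  Latitude: split at 2 digits → 65° and 45.60773′; 65 + 45.60773/60 = 65.760129
  N ⇒ keep positive
  Lon: degrees = first 3 digits = 96, minutes = 34.68105; 96 + 34.68105/60 = 96.578018
  E → positive
Point 3:
  φ: degrees = first 2 digits = 13, minutes = 0.33266; 13 + 0.33266/60 = 13.005544
  N ⇒ keep positive
  Lon: degrees = first 3 digits = 114, minutes = 57.8414; 114 + 57.8414/60 = 114.964023
  W → negative
Point 4:
  φ: split at 2 digits → 15° and 17.684′; 15 + 17.684/60 = 15.294733
  N → positive
  λ: degrees = first 3 digits = 122, minutes = 28.861; 122 + 28.861/60 = 122.481017
  hemisphere W, so the sign is −
Point 5:
  φ: degrees = first 2 digits = 30, minutes = 15.42; 30 + 15.42/60 = 30.257000
  N → positive
  λ: degrees = first 3 digits = 174, minutes = 15.825; 174 + 15.825/60 = 174.263750
  W → negative
Point 6:
  Lat: split at 2 digits → 61° and 59.2956′; 61 + 59.2956/60 = 61.988260
  N → positive
  Longitude: degrees = first 3 digits = 100, minutes = 32.5273; 100 + 32.5273/60 = 100.542122
  W → negative

1. 1.34555, 179.36537
2. 65.76013, 96.57802
3. 13.00554, -114.96402
4. 15.29473, -122.48102
5. 30.25700, -174.26375
6. 61.98826, -100.54212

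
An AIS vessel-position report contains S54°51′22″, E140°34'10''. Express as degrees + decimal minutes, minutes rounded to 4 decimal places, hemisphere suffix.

54° 51.3667′ S, 140° 34.1667′ E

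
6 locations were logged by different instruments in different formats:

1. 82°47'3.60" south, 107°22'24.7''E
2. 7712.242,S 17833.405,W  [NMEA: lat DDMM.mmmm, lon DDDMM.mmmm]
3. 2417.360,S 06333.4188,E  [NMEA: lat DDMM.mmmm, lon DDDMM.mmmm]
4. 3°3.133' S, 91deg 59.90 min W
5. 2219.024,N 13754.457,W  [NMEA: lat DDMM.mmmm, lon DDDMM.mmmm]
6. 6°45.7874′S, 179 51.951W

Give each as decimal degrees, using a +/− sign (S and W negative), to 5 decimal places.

Point 1:
  Lat: 47′ + 3.6″ = 47.06000′; 82 + 47.06000/60 = 82.784333
  S ⇒ negate
  Lon: 107° + 22/60 + 24.7/3600 = 107 + 0.366667 + 0.006861 = 107.373528
  E → positive
Point 2:
  Lat: degrees = first 2 digits = 77, minutes = 12.242; 77 + 12.242/60 = 77.204033
  S ⇒ negate
  Lon: split at 3 digits → 178° and 33.405′; 178 + 33.405/60 = 178.556750
  W ⇒ negate
Point 3:
  Latitude: split at 2 digits → 24° and 17.36′; 24 + 17.36/60 = 24.289333
  S → negative
  Lon: degrees = first 3 digits = 63, minutes = 33.4188; 63 + 33.4188/60 = 63.556980
  E → positive
Point 4:
  Lat: 3 + 3.133/60 = 3.052217
  hemisphere S, so the sign is −
  Lon: 59.9′ = 0.998333°; total 91.998333
  W ⇒ negate
Point 5:
  φ: split at 2 digits → 22° and 19.024′; 22 + 19.024/60 = 22.317067
  N ⇒ keep positive
  Longitude: degrees = first 3 digits = 137, minutes = 54.457; 137 + 54.457/60 = 137.907617
  W ⇒ negate
Point 6:
  φ: 45.7874′ = 0.763123°; total 6.763123
  S → negative
  Longitude: 51.951′ = 0.865850°; total 179.865850
  hemisphere W, so the sign is −

1. -82.78433, 107.37353
2. -77.20403, -178.55675
3. -24.28933, 63.55698
4. -3.05222, -91.99833
5. 22.31707, -137.90762
6. -6.76312, -179.86585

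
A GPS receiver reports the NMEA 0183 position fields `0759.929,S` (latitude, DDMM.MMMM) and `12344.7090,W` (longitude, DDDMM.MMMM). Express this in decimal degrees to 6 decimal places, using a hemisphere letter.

7.998817° S, 123.745150° W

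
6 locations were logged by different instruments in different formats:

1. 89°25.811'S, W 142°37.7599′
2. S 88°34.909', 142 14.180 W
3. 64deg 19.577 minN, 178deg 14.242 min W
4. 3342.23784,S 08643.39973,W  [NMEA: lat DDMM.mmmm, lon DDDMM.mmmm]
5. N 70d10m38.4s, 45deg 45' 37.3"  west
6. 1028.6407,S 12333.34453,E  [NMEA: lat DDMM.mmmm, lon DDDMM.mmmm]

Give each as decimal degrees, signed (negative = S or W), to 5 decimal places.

1. -89.43018, -142.62933
2. -88.58182, -142.23633
3. 64.32628, -178.23737
4. -33.70396, -86.72333
5. 70.17733, -45.76036
6. -10.47735, 123.55574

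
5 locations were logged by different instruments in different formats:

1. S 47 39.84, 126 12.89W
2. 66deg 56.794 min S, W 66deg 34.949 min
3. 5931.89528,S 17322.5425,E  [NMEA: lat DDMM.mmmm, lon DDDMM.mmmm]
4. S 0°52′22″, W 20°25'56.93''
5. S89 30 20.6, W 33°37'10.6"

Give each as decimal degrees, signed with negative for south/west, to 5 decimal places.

1. -47.66400, -126.21483
2. -66.94657, -66.58248
3. -59.53159, 173.37571
4. -0.87278, -20.43248
5. -89.50572, -33.61961

Point 1:
  Latitude: 47 + 39.84/60 = 47.664000
  hemisphere S, so the sign is −
  λ: 12.89′ = 0.214833°; total 126.214833
  W ⇒ negate
Point 2:
  Lat: 56.794′ = 0.946567°; total 66.946567
  hemisphere S, so the sign is −
  Longitude: 34.949′ = 0.582483°; total 66.582483
  W ⇒ negate
Point 3:
  Lat: degrees = first 2 digits = 59, minutes = 31.89528; 59 + 31.89528/60 = 59.531588
  hemisphere S, so the sign is −
  Longitude: split at 3 digits → 173° and 22.5425′; 173 + 22.5425/60 = 173.375708
  E ⇒ keep positive
Point 4:
  φ: 0 + 52/60 + 22/3600 = 0.872778
  S ⇒ negate
  Lon: 20 + 25/60 + 56.93/3600 = 20.432481
  W → negative
Point 5:
  φ: 30′ + 20.6″ = 30.34333′; 89 + 30.34333/60 = 89.505722
  hemisphere S, so the sign is −
  Longitude: 33 + 37/60 + 10.6/3600 = 33.619611
  hemisphere W, so the sign is −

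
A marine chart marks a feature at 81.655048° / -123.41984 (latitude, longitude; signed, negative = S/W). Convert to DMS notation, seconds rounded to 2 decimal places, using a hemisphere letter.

φ: 0.655048° → 39.30288′; 0.30288 × 60 = 18.1728″
Longitude is negative → W; |value| = 123.419840
Longitude: whole degrees 123; 25.19040′ → 25′ and 11.4240″

81°39′18.17″ N, 123°25′11.42″ W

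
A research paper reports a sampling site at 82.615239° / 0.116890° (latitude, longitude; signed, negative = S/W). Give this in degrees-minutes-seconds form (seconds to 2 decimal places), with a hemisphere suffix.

82°36′54.86″ N, 0°07′0.80″ E

Lat: 0.615239° → 36.91434′; 0.91434 × 60 = 54.8604″
Longitude: 0.116890° → 7.01340′; 0.01340 × 60 = 0.8040″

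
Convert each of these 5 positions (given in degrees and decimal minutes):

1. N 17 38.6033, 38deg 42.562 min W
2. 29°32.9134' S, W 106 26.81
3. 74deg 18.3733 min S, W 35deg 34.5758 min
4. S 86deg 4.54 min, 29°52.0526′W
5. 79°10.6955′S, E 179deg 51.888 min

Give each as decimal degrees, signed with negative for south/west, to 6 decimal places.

Point 1:
  φ: 38.6033′ = 0.643388°; total 17.6433883
  N → positive
  Longitude: 38 + 42.562/60 = 38.7093667
  W ⇒ negate
Point 2:
  Lat: 32.9134′ = 0.548557°; total 29.5485567
  S → negative
  Longitude: 106 + 26.81/60 = 106.4468333
  hemisphere W, so the sign is −
Point 3:
  Lat: 74 + 18.3733/60 = 74.3062217
  hemisphere S, so the sign is −
  λ: 35 + 34.5758/60 = 35.5762633
  W ⇒ negate
Point 4:
  Latitude: 4.54′ = 0.075667°; total 86.0756667
  S ⇒ negate
  Lon: 29 + 52.0526/60 = 29.8675433
  W ⇒ negate
Point 5:
  φ: 79 + 10.6955/60 = 79.1782583
  S → negative
  Lon: 51.888′ = 0.864800°; total 179.8648000
  E ⇒ keep positive

1. 17.643388, -38.709367
2. -29.548557, -106.446833
3. -74.306222, -35.576263
4. -86.075667, -29.867543
5. -79.178258, 179.864800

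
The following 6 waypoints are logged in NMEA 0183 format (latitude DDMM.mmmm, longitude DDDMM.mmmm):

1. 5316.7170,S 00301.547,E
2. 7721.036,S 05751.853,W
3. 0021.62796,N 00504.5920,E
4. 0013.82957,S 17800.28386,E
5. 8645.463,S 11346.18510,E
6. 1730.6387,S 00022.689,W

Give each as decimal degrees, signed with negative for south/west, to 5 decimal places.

1. -53.27862, 3.02578
2. -77.35060, -57.86422
3. 0.36047, 5.07653
4. -0.23049, 178.00473
5. -86.75772, 113.76975
6. -17.51065, -0.37815

Point 1:
  φ: split at 2 digits → 53° and 16.717′; 53 + 16.717/60 = 53.278617
  S ⇒ negate
  Longitude: split at 3 digits → 003° and 1.547′; 3 + 1.547/60 = 3.025783
  E → positive
Point 2:
  φ: degrees = first 2 digits = 77, minutes = 21.036; 77 + 21.036/60 = 77.350600
  S → negative
  λ: split at 3 digits → 057° and 51.853′; 57 + 51.853/60 = 57.864217
  W ⇒ negate
Point 3:
  Latitude: degrees = first 2 digits = 0, minutes = 21.62796; 0 + 21.62796/60 = 0.360466
  N → positive
  Lon: split at 3 digits → 005° and 4.592′; 5 + 4.592/60 = 5.076533
  E → positive
Point 4:
  Latitude: split at 2 digits → 00° and 13.82957′; 0 + 13.82957/60 = 0.230493
  hemisphere S, so the sign is −
  λ: degrees = first 3 digits = 178, minutes = 0.28386; 178 + 0.28386/60 = 178.004731
  E → positive
Point 5:
  Lat: degrees = first 2 digits = 86, minutes = 45.463; 86 + 45.463/60 = 86.757717
  hemisphere S, so the sign is −
  Longitude: split at 3 digits → 113° and 46.1851′; 113 + 46.1851/60 = 113.769752
  E → positive
Point 6:
  Latitude: degrees = first 2 digits = 17, minutes = 30.6387; 17 + 30.6387/60 = 17.510645
  hemisphere S, so the sign is −
  Lon: split at 3 digits → 000° and 22.689′; 0 + 22.689/60 = 0.378150
  W ⇒ negate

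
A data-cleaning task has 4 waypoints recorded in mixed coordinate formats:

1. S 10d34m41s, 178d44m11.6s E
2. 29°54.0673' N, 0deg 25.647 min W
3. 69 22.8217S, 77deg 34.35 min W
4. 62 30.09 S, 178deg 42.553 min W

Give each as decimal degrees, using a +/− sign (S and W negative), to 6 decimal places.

1. -10.578056, 178.736556
2. 29.901122, -0.427450
3. -69.380362, -77.572500
4. -62.501500, -178.709217

Point 1:
  Latitude: 10 + 34/60 + 41/3600 = 10.5780556
  S → negative
  λ: 178 + 44/60 + 11.6/3600 = 178.7365556
  E ⇒ keep positive
Point 2:
  Lat: 29 + 54.0673/60 = 29.9011217
  N → positive
  Lon: 0 + 25.647/60 = 0.4274500
  W ⇒ negate
Point 3:
  Latitude: 22.8217′ = 0.380362°; total 69.3803617
  hemisphere S, so the sign is −
  Longitude: 34.35′ = 0.572500°; total 77.5725000
  W ⇒ negate
Point 4:
  φ: 30.09′ = 0.501500°; total 62.5015000
  S ⇒ negate
  Lon: 178 + 42.553/60 = 178.7092167
  W ⇒ negate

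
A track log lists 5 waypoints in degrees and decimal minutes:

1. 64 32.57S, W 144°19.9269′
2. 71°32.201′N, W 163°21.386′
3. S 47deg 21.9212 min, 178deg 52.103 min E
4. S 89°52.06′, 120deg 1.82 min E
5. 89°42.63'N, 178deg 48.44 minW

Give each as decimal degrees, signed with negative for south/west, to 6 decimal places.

1. -64.542833, -144.332115
2. 71.536683, -163.356433
3. -47.365353, 178.868383
4. -89.867667, 120.030333
5. 89.710500, -178.807333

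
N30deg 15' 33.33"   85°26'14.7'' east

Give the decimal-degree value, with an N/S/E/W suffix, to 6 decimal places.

30.259258° N, 85.437417° E

φ: 30 + 15/60 + 33.33/3600 = 30.2592583
Lon: 85° + 26/60 + 14.7/3600 = 85 + 0.433333 + 0.004083 = 85.4374167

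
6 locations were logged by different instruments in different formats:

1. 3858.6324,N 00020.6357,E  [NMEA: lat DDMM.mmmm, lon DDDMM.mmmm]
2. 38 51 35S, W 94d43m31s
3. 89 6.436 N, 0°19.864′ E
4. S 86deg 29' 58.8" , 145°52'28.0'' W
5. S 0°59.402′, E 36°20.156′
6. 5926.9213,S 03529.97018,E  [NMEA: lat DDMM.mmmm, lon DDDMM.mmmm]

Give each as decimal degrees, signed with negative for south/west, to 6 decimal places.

Point 1:
  Lat: split at 2 digits → 38° and 58.6324′; 38 + 58.6324/60 = 38.9772067
  N → positive
  Longitude: degrees = first 3 digits = 0, minutes = 20.6357; 0 + 20.6357/60 = 0.3439283
  E → positive
Point 2:
  Latitude: 38 + 51/60 + 35/3600 = 38.8597222
  S → negative
  Lon: 43′ + 31″ = 43.51667′; 94 + 43.51667/60 = 94.7252778
  W → negative
Point 3:
  Latitude: 89 + 6.436/60 = 89.1072667
  N ⇒ keep positive
  Longitude: 0 + 19.864/60 = 0.3310667
  E → positive
Point 4:
  Lat: 29′ + 58.8″ = 29.98000′; 86 + 29.98000/60 = 86.4996667
  hemisphere S, so the sign is −
  Lon: 145 + 52/60 + 28/3600 = 145.8744444
  W ⇒ negate
Point 5:
  Latitude: 59.402′ = 0.990033°; total 0.9900333
  S → negative
  Longitude: 36 + 20.156/60 = 36.3359333
  E ⇒ keep positive
Point 6:
  φ: split at 2 digits → 59° and 26.9213′; 59 + 26.9213/60 = 59.4486883
  hemisphere S, so the sign is −
  Lon: split at 3 digits → 035° and 29.97018′; 35 + 29.97018/60 = 35.4995030
  E → positive

1. 38.977207, 0.343928
2. -38.859722, -94.725278
3. 89.107267, 0.331067
4. -86.499667, -145.874444
5. -0.990033, 36.335933
6. -59.448688, 35.499503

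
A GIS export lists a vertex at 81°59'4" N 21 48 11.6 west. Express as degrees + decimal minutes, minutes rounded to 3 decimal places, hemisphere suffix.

81° 59.067′ N, 21° 48.193′ W

Lat: seconds/60 = 0.06667; minutes = 59 + 0.06667 = 59.06667
Longitude: seconds/60 = 0.19333; minutes = 48 + 0.19333 = 48.19333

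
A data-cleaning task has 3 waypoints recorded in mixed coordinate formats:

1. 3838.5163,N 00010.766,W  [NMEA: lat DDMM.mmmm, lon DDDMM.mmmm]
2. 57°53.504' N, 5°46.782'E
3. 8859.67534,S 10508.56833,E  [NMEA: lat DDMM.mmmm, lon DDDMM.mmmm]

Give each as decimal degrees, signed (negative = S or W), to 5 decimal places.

1. 38.64194, -0.17943
2. 57.89173, 5.77970
3. -88.99459, 105.14281

Point 1:
  Latitude: split at 2 digits → 38° and 38.5163′; 38 + 38.5163/60 = 38.641938
  N → positive
  Lon: degrees = first 3 digits = 0, minutes = 10.766; 0 + 10.766/60 = 0.179433
  W ⇒ negate
Point 2:
  Lat: 53.504′ = 0.891733°; total 57.891733
  N ⇒ keep positive
  λ: 5 + 46.782/60 = 5.779700
  E ⇒ keep positive
Point 3:
  Latitude: split at 2 digits → 88° and 59.67534′; 88 + 59.67534/60 = 88.994589
  hemisphere S, so the sign is −
  Lon: degrees = first 3 digits = 105, minutes = 8.56833; 105 + 8.56833/60 = 105.142806
  E → positive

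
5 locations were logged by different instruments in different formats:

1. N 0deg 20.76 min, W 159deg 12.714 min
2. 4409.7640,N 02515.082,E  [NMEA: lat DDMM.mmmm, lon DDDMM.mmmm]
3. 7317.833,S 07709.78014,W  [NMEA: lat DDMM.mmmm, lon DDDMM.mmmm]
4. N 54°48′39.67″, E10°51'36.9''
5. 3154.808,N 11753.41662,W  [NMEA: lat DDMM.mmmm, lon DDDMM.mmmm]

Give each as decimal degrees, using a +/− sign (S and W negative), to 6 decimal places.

Point 1:
  φ: 20.76′ = 0.346000°; total 0.3460000
  N → positive
  Lon: 12.714′ = 0.211900°; total 159.2119000
  W → negative
Point 2:
  Latitude: split at 2 digits → 44° and 9.764′; 44 + 9.764/60 = 44.1627333
  N → positive
  Longitude: split at 3 digits → 025° and 15.082′; 25 + 15.082/60 = 25.2513667
  E → positive
Point 3:
  Lat: degrees = first 2 digits = 73, minutes = 17.833; 73 + 17.833/60 = 73.2972167
  S ⇒ negate
  λ: degrees = first 3 digits = 77, minutes = 9.78014; 77 + 9.78014/60 = 77.1630023
  W ⇒ negate
Point 4:
  φ: 54 + 48/60 + 39.67/3600 = 54.8110194
  N → positive
  Longitude: 10 + 51/60 + 36.9/3600 = 10.8602500
  E → positive
Point 5:
  φ: split at 2 digits → 31° and 54.808′; 31 + 54.808/60 = 31.9134667
  N ⇒ keep positive
  λ: degrees = first 3 digits = 117, minutes = 53.41662; 117 + 53.41662/60 = 117.8902770
  W → negative

1. 0.346000, -159.211900
2. 44.162733, 25.251367
3. -73.297217, -77.163002
4. 54.811019, 10.860250
5. 31.913467, -117.890277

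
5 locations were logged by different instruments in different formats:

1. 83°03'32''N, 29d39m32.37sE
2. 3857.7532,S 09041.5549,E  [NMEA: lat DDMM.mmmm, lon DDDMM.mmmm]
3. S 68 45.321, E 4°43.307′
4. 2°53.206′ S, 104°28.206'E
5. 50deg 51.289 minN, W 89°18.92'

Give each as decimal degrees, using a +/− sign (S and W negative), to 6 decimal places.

Point 1:
  Latitude: 3′ + 32″ = 3.53333′; 83 + 3.53333/60 = 83.0588889
  N ⇒ keep positive
  λ: 29° + 39/60 + 32.37/3600 = 29 + 0.650000 + 0.008992 = 29.6589917
  E → positive
Point 2:
  Latitude: degrees = first 2 digits = 38, minutes = 57.7532; 38 + 57.7532/60 = 38.9625533
  S → negative
  Lon: degrees = first 3 digits = 90, minutes = 41.5549; 90 + 41.5549/60 = 90.6925817
  E ⇒ keep positive
Point 3:
  φ: 45.321′ = 0.755350°; total 68.7553500
  hemisphere S, so the sign is −
  Lon: 43.307′ = 0.721783°; total 4.7217833
  E ⇒ keep positive
Point 4:
  Latitude: 2 + 53.206/60 = 2.8867667
  S → negative
  Lon: 28.206′ = 0.470100°; total 104.4701000
  E ⇒ keep positive
Point 5:
  Lat: 50 + 51.289/60 = 50.8548167
  N → positive
  Longitude: 18.92′ = 0.315333°; total 89.3153333
  W ⇒ negate

1. 83.058889, 29.658992
2. -38.962553, 90.692582
3. -68.755350, 4.721783
4. -2.886767, 104.470100
5. 50.854817, -89.315333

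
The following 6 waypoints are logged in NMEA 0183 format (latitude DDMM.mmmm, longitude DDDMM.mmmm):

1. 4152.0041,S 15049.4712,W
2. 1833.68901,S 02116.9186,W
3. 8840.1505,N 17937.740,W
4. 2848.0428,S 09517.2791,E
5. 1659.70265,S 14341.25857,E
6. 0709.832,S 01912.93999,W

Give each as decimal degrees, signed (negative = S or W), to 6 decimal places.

1. -41.866735, -150.824520
2. -18.561484, -21.281977
3. 88.669175, -179.629000
4. -28.800713, 95.287985
5. -16.995044, 143.687643
6. -7.163867, -19.215667

Point 1:
  Latitude: split at 2 digits → 41° and 52.0041′; 41 + 52.0041/60 = 41.8667350
  S ⇒ negate
  Longitude: degrees = first 3 digits = 150, minutes = 49.4712; 150 + 49.4712/60 = 150.8245200
  W ⇒ negate
Point 2:
  φ: split at 2 digits → 18° and 33.68901′; 18 + 33.68901/60 = 18.5614835
  S ⇒ negate
  Lon: split at 3 digits → 021° and 16.9186′; 21 + 16.9186/60 = 21.2819767
  W ⇒ negate
Point 3:
  Lat: degrees = first 2 digits = 88, minutes = 40.1505; 88 + 40.1505/60 = 88.6691750
  N → positive
  Lon: split at 3 digits → 179° and 37.74′; 179 + 37.74/60 = 179.6290000
  W ⇒ negate
Point 4:
  Latitude: degrees = first 2 digits = 28, minutes = 48.0428; 28 + 48.0428/60 = 28.8007133
  S ⇒ negate
  Lon: split at 3 digits → 095° and 17.2791′; 95 + 17.2791/60 = 95.2879850
  E → positive
Point 5:
  Lat: degrees = first 2 digits = 16, minutes = 59.70265; 16 + 59.70265/60 = 16.9950442
  S ⇒ negate
  Longitude: degrees = first 3 digits = 143, minutes = 41.25857; 143 + 41.25857/60 = 143.6876428
  E ⇒ keep positive
Point 6:
  Latitude: degrees = first 2 digits = 7, minutes = 9.832; 7 + 9.832/60 = 7.1638667
  S → negative
  Longitude: split at 3 digits → 019° and 12.93999′; 19 + 12.93999/60 = 19.2156665
  W → negative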